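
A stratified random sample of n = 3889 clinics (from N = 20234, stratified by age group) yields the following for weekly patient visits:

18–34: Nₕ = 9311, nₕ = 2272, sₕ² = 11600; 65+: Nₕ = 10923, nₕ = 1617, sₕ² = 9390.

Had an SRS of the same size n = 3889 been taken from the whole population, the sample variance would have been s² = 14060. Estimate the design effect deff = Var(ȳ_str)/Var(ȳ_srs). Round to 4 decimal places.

0.7735

Var(ȳ_str) = Σ Wₕ²(1−fₕ)sₕ²/nₕ with Wₕ = Nₕ/20234:
  18–34: (9311/20234)²·(1−2272/9311)·11600/2272 = 0.81732252
  65+: (10923/20234)²·(1−1617/10923)·9390/1617 = 1.4417736
  → Var(ȳ_str) = 2.2590961.
Var(ȳ_srs) = (1 − 3889/20234)·14060/3889 = 2.9204553.
deff = 2.2590961 / 2.9204553 = 0.7735.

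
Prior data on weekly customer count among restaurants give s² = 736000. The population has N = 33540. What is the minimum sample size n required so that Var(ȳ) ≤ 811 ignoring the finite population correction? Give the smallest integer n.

Without fpc, n₀ = s²/D = 736000/811 = 907.5216.
Rounding up, n = 908.

908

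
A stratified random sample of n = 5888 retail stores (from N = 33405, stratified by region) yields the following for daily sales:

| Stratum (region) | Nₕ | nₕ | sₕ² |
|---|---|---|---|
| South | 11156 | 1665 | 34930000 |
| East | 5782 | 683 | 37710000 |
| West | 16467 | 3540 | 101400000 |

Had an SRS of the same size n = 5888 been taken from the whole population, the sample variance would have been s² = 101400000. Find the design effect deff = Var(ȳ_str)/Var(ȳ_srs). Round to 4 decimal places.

0.6283

Var(ȳ_str) = Σ Wₕ²(1−fₕ)sₕ²/nₕ with Wₕ = Nₕ/33405:
  South: (11156/33405)²·(1−1665/11156)·34930000/1665 = 1990.5903
  East: (5782/33405)²·(1−683/5782)·37710000/683 = 1458.7336
  West: (16467/33405)²·(1−3540/16467)·101400000/3540 = 5464.1671
  → Var(ȳ_str) = 8913.491.
Var(ȳ_srs) = (1 − 5888/33405)·101400000/5888 = 14185.994.
deff = 8913.491 / 14185.994 = 0.6283.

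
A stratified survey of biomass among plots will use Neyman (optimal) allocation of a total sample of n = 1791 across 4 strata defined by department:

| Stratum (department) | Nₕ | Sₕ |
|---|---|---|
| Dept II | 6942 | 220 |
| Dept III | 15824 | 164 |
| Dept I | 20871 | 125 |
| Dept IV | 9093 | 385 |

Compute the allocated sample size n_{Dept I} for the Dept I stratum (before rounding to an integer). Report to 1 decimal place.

456.7

Neyman allocation: nₕ = n·NₕSₕ / Σⱼ NⱼSⱼ.
Σ NⱼSⱼ = 6942·220 + 15824·164 + 20871·125 + 9093·385 = 1.0232056 × 10^7.
n_{Dept I} = 1791·20871·125 / (1.0232056 × 10^7) = 456.7.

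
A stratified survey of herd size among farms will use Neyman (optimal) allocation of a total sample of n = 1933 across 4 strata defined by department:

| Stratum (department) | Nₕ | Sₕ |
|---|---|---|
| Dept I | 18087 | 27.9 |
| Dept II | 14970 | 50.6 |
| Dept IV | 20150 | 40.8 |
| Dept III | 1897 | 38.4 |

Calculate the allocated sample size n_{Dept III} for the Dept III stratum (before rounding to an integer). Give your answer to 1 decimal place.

Neyman allocation: nₕ = n·NₕSₕ / Σⱼ NⱼSⱼ.
Σ NⱼSⱼ = 18087·27.9 + 14970·50.6 + 20150·40.8 + 1897·38.4 = 2.1570741 × 10^6.
n_{Dept III} = 1933·1897·38.4 / (2.1570741 × 10^6) = 65.3.

65.3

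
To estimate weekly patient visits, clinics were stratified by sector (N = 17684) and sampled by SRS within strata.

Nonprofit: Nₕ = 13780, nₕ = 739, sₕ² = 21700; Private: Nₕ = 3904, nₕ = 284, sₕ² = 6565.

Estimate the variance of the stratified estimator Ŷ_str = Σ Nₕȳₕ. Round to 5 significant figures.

Var(Ŷ_str) = Σₕ Nₕ²(1 − fₕ)sₕ²/nₕ.
Nonprofit: 13780²·(1 − 739/13780)·21700/739 = 5.276858 × 10^9.
Private: 3904²·(1 − 284/3904)·6565/284 = 3.2668919 × 10^8.
Sum = 5.6035472 × 10^9.

5.6035 × 10^9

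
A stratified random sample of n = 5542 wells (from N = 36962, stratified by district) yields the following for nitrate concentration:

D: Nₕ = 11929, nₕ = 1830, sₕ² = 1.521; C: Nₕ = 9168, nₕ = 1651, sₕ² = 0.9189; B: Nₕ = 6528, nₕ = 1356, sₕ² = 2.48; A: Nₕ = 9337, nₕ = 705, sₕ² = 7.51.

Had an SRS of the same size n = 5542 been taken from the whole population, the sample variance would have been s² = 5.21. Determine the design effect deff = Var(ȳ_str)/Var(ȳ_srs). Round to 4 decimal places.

0.9698

Var(ȳ_str) = Σ Wₕ²(1−fₕ)sₕ²/nₕ with Wₕ = Nₕ/36962:
  D: (11929/36962)²·(1−1830/11929)·1.521/1830 = 7.3290825 × 10^-5
  C: (9168/36962)²·(1−1651/9168)·0.9189/1651 = 2.8075623 × 10^-5
  B: (6528/36962)²·(1−1356/6528)·2.48/1356 = 4.5198053 × 10^-5
  A: (9337/36962)²·(1−705/9337)·7.51/705 = 6.2843257 × 10^-4
  → Var(ȳ_str) = 7.7499707 × 10^-4.
Var(ȳ_srs) = (1 − 5542/36962)·5.21/5542 = 7.9913825 × 10^-4.
deff = (7.7499707 × 10^-4) / (7.9913825 × 10^-4) = 0.9698.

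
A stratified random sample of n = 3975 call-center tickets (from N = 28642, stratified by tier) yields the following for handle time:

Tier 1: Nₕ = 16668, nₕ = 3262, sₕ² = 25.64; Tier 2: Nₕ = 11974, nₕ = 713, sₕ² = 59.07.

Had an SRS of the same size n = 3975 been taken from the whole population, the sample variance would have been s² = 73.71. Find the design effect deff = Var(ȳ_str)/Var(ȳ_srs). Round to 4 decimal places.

0.9867

Var(ȳ_str) = Σ Wₕ²(1−fₕ)sₕ²/nₕ with Wₕ = Nₕ/28642:
  Tier 1: (16668/28642)²·(1−3262/16668)·25.64/3262 = 0.0021409676
  Tier 2: (11974/28642)²·(1−713/11974)·59.07/713 = 0.013617174
  → Var(ȳ_str) = 0.015758142.
Var(ȳ_srs) = (1 − 3975/28642)·73.71/3975 = 0.015969903.
deff = 0.015758142 / 0.015969903 = 0.9867.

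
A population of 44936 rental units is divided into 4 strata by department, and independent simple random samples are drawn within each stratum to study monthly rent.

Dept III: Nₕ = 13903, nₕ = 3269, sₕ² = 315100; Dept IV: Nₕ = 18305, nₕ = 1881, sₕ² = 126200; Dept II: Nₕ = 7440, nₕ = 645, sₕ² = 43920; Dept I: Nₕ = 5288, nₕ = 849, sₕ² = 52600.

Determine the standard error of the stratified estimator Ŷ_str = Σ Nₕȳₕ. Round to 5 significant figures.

198290

Var(Ŷ_str) = Σₕ Nₕ²(1 − fₕ)sₕ²/nₕ.
Dept III: 13903²·(1 − 3269/13903)·315100/3269 = 1.4250781 × 10^10.
Dept IV: 18305²·(1 − 1881/18305)·126200/1881 = 2.0170619 × 10^10.
Dept II: 7440²·(1 − 645/7440)·43920/645 = 3.4424292 × 10^9.
Dept I: 5288²·(1 − 849/5288)·52600/849 = 1.4543021 × 10^9.
Sum = 3.9318131 × 10^10.
SE = √(3.9318131 × 10^10) = 198290.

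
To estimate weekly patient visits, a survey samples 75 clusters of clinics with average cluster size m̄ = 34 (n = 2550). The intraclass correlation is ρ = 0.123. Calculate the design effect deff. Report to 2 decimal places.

5.06

deff = 1 + (34 − 1)·0.123 = 1 + 4.059 = 5.059.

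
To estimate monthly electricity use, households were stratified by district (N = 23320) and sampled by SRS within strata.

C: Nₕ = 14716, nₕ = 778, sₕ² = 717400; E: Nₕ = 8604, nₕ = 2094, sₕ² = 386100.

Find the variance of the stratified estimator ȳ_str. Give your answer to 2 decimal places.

366.78

Var(ȳ_str) = Σₕ Wₕ²(1 − fₕ)sₕ²/nₕ with Wₕ = Nₕ/N, N = 23320.
C: Wₕ = 0.63104631; term = 0.63104631²·(1 − 0.05286763)·717400/778 = 347.78826.
E: Wₕ = 0.36895369; term = 0.36895369²·(1 − 0.24337517)·386100/2094 = 18.990982.
Sum = 366.77924.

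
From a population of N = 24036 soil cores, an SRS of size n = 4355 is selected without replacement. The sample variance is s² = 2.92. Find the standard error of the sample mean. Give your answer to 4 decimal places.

0.0234

Under SRS without replacement, Var(ȳ) = (1 − f)·s²/n with f = n/N = 4355/24036 = 0.18118655.
Var(ȳ) = (1 − 0.18118655)·2.92/4355 = 0.81881345·6.7049369 × 10^-4 = 5.4900925 × 10^-4.
SE(ȳ) = √(5.4900925 × 10^-4) = 0.0234.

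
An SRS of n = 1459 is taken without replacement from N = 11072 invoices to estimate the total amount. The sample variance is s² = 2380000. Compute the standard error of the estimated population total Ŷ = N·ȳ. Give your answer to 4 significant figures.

416700

Var(Ŷ) = N²·Var(ȳ) = N²·(1 − n/N)·s²/n.
f = 1459/11072 = 0.13177384; Var(ȳ) = 0.86822616·2380000/1459 = 1416.2976.
Var(Ŷ) = 11072² · 1416.2976 = 1.7362277 × 10^11.
SE(Ŷ) = √(1.7362277 × 10^11) = 416700.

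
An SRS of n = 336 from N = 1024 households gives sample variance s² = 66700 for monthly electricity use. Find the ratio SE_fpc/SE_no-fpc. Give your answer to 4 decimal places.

0.8197

f = n/N = 336/1024 = 0.32812500.
SE_no-fpc = √(s²/n) = 14.089425; SE_fpc = √((1−f)s²/n) = 11.548818.
Ratio = √(1−f) = 0.81967982.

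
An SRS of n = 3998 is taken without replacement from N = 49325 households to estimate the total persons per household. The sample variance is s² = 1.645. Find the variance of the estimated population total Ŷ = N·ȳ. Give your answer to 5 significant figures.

919910

Var(Ŷ) = N²·Var(ȳ) = N²·(1 − n/N)·s²/n.
f = 3998/49325 = 0.08105423; Var(ȳ) = 0.91894577·1.645/3998 = 3.781055 × 10^-4.
Var(Ŷ) = 49325² · (3.781055 × 10^-4) = 919913.9.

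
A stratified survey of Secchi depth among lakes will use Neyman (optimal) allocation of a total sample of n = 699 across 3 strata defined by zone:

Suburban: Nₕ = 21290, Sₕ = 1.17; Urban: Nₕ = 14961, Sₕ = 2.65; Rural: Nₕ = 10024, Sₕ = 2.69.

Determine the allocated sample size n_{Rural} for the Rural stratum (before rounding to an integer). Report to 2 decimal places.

205.95

Neyman allocation: nₕ = n·NₕSₕ / Σⱼ NⱼSⱼ.
Σ NⱼSⱼ = 21290·1.17 + 14961·2.65 + 10024·2.69 = 91520.51.
n_{Rural} = 699·10024·2.69 / 91520.51 = 205.95.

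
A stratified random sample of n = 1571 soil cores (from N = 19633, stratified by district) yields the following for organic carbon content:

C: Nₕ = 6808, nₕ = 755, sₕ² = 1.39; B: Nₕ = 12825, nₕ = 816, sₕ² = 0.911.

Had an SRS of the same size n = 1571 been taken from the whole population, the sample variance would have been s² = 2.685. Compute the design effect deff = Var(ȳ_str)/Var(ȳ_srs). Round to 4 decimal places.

0.4089

Var(ȳ_str) = Σ Wₕ²(1−fₕ)sₕ²/nₕ with Wₕ = Nₕ/19633:
  C: (6808/19633)²·(1−755/6808)·1.39/755 = 1.9682703 × 10^-4
  B: (12825/19633)²·(1−816/12825)·0.911/816 = 4.4608652 × 10^-4
  → Var(ȳ_str) = 6.4291355 × 10^-4.
Var(ȳ_srs) = (1 − 1571/19633)·2.685/1571 = 0.0015723429.
deff = (6.4291355 × 10^-4) / 0.0015723429 = 0.4089.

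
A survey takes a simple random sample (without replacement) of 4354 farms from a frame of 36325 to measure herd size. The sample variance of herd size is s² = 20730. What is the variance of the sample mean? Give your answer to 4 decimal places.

Under SRS without replacement, Var(ȳ) = (1 − f)·s²/n with f = n/N = 4354/36325 = 0.11986235.
Var(ȳ) = (1 − 0.11986235)·20730/4354 = 0.88013765·4.7611392 = 4.1904578.

4.1905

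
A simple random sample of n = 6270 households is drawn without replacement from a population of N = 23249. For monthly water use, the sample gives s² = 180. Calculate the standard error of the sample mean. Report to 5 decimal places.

0.14480

Under SRS without replacement, Var(ȳ) = (1 − f)·s²/n with f = n/N = 6270/23249 = 0.26968902.
Var(ȳ) = (1 − 0.26968902)·180/6270 = 0.73031098·0.028708134 = 0.020965865.
SE(ȳ) = √(0.020965865) = 0.14480.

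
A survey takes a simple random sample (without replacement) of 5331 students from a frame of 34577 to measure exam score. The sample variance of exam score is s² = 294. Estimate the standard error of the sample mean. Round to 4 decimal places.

0.2160

Under SRS without replacement, Var(ȳ) = (1 − f)·s²/n with f = n/N = 5331/34577 = 0.15417763.
Var(ȳ) = (1 − 0.15417763)·294/5331 = 0.84582237·0.055149128 = 0.046646366.
SE(ȳ) = √(0.046646366) = 0.2160.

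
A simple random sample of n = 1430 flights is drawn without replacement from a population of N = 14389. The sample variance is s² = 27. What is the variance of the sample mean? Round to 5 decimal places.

0.01700

Under SRS without replacement, Var(ȳ) = (1 − f)·s²/n with f = n/N = 1430/14389 = 0.09938147.
Var(ȳ) = (1 − 0.09938147)·27/1430 = 0.90061853·0.018881119 = 0.017004685.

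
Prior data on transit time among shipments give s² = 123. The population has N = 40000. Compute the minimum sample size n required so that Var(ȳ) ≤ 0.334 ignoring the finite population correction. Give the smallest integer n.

369

Without fpc, n₀ = s²/D = 123/0.334 = 368.2635.
Rounding up, n = 369.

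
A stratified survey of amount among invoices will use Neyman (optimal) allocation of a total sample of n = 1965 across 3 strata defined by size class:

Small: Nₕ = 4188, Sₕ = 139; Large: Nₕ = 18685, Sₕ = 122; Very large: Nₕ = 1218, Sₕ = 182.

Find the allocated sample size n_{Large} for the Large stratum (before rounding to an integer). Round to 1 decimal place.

1452.7

Neyman allocation: nₕ = n·NₕSₕ / Σⱼ NⱼSⱼ.
Σ NⱼSⱼ = 4188·139 + 18685·122 + 1218·182 = 3.083378 × 10^6.
n_{Large} = 1965·18685·122 / (3.083378 × 10^6) = 1452.7.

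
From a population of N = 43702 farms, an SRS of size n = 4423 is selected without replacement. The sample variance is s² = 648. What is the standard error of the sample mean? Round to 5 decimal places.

0.36288

Under SRS without replacement, Var(ȳ) = (1 − f)·s²/n with f = n/N = 4423/43702 = 0.10120818.
Var(ȳ) = (1 − 0.10120818)·648/4423 = 0.89879182·0.1465069 = 0.1316792.
SE(ȳ) = √(0.1316792) = 0.36288.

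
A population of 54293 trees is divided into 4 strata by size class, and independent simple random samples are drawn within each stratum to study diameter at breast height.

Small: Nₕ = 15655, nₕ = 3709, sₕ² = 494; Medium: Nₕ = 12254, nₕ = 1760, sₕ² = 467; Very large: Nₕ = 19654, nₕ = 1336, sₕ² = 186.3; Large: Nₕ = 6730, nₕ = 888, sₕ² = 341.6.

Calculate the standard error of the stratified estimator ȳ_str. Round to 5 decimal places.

Var(ȳ_str) = Σₕ Wₕ²(1 − fₕ)sₕ²/nₕ with Wₕ = Nₕ/N, N = 54293.
Small: Wₕ = 0.28834288; term = 0.28834288²·(1 − 0.23692111)·494/3709 = 0.0084500255.
Medium: Wₕ = 0.22570129; term = 0.22570129²·(1 − 0.14362657)·467/1760 = 0.011575386.
Very large: Wₕ = 0.36199878; term = 0.36199878²·(1 − 0.06797598)·186.3/1336 = 0.017031297.
Large: Wₕ = 0.12395705; term = 0.12395705²·(1 − 0.13194651)·341.6/888 = 0.0051309033.
Sum = 0.042187612.
SE = √(0.042187612) = 0.20540.

0.20540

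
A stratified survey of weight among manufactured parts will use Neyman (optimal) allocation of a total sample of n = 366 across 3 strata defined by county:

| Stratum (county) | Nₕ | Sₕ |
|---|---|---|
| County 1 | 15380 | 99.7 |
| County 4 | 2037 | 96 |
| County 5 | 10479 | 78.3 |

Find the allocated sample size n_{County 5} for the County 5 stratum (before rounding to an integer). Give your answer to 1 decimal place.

Neyman allocation: nₕ = n·NₕSₕ / Σⱼ NⱼSⱼ.
Σ NⱼSⱼ = 15380·99.7 + 2037·96 + 10479·78.3 = 2.5494437 × 10^6.
n_{County 5} = 366·10479·78.3 / (2.5494437 × 10^6) = 117.8.

117.8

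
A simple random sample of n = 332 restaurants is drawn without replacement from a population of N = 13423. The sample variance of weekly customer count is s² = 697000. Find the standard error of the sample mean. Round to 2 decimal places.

45.25

Under SRS without replacement, Var(ȳ) = (1 − f)·s²/n with f = n/N = 332/13423 = 0.02473367.
Var(ȳ) = (1 − 0.02473367)·697000/332 = 0.97526633·2099.3976 = 2047.4718.
SE(ȳ) = √(2047.4718) = 45.25.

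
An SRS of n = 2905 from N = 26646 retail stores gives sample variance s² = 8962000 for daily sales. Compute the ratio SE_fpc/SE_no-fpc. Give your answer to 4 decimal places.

0.9439

f = n/N = 2905/26646 = 0.10902199.
SE_no-fpc = √(s²/n) = 55.543009; SE_fpc = √((1−f)s²/n) = 52.427952.
Ratio = √(1−f) = 0.94391631.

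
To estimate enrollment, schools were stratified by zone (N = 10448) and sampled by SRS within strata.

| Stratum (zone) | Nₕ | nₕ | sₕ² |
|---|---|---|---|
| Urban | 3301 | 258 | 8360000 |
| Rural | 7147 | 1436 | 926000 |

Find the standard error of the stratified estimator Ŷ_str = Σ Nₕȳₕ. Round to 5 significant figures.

593130

Var(Ŷ_str) = Σₕ Nₕ²(1 − fₕ)sₕ²/nₕ.
Urban: 3301²·(1 − 258/3301)·8360000/258 = 3.254873 × 10^11.
Rural: 7147²·(1 − 1436/7147)·926000/1436 = 2.63204 × 10^10.
Sum = 3.518077 × 10^11.
SE = √(3.518077 × 10^11) = 593130.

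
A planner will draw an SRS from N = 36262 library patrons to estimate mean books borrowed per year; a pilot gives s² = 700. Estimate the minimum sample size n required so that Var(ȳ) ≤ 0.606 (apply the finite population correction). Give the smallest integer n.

1120

Without fpc, n₀ = s²/D = 700/0.606 = 1155.1155.
With fpc, (1 − n/N)·s²/n ≤ D requires n ≥ n₀/(1 + n₀/N) = 1155.1155/(1 + 1155.1155/36262) = 1119.4556.
Rounding up, n = 1120.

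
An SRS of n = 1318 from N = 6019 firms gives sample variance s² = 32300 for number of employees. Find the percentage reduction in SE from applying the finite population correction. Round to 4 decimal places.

f = n/N = 1318/6019 = 0.21897325.
SE_no-fpc = √(s²/n) = 4.9504372; SE_fpc = √((1−f)s²/n) = 4.3749844.
Ratio = √(1−f) = 0.88375718. Reduction = 100·(1 − 0.88375718) = 11.6243%.

11.6243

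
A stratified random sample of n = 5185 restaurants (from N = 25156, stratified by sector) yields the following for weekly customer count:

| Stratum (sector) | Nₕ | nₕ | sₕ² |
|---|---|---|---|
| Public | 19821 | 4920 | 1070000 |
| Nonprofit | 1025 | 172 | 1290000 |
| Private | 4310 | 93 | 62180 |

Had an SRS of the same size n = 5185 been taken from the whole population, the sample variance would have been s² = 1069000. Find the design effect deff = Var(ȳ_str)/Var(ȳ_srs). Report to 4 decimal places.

0.8008

Var(ȳ_str) = Σ Wₕ²(1−fₕ)sₕ²/nₕ with Wₕ = Nₕ/25156:
  Public: (19821/25156)²·(1−4920/19821)·1070000/4920 = 101.50244
  Nonprofit: (1025/25156)²·(1−172/1025)·1290000/172 = 10.362177
  Private: (4310/25156)²·(1−93/4310)·62180/93 = 19.20284
  → Var(ȳ_str) = 131.06746.
Var(ȳ_srs) = (1 − 5185/25156)·1069000/5185 = 163.67682.
deff = 131.06746 / 163.67682 = 0.8008.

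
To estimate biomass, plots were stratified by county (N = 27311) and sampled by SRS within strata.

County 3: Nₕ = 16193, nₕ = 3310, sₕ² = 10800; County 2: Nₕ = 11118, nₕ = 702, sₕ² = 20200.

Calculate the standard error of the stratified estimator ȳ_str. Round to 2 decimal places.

Var(ȳ_str) = Σₕ Wₕ²(1 − fₕ)sₕ²/nₕ with Wₕ = Nₕ/N, N = 27311.
County 3: Wₕ = 0.59291128; term = 0.59291128²·(1 − 0.20440931)·10800/3310 = 0.91256725.
County 2: Wₕ = 0.40708872; term = 0.40708872²·(1 − 0.06314085)·20200/702 = 4.4675219.
Sum = 5.3800892.
SE = √(5.3800892) = 2.32.

2.32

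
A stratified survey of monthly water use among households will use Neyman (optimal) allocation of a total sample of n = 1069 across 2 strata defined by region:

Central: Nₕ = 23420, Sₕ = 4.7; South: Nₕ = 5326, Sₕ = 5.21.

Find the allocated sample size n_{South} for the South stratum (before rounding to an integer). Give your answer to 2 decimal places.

Neyman allocation: nₕ = n·NₕSₕ / Σⱼ NⱼSⱼ.
Σ NⱼSⱼ = 23420·4.7 + 5326·5.21 = 137822.46.
n_{South} = 1069·5326·5.21 / 137822.46 = 215.23.

215.23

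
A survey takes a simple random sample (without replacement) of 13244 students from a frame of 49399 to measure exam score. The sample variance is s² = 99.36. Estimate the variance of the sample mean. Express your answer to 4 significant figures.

Under SRS without replacement, Var(ȳ) = (1 − f)·s²/n with f = n/N = 13244/49399 = 0.26810259.
Var(ȳ) = (1 − 0.26810259)·99.36/13244 = 0.73189741·0.0075022652 = 0.0054908884.

0.005491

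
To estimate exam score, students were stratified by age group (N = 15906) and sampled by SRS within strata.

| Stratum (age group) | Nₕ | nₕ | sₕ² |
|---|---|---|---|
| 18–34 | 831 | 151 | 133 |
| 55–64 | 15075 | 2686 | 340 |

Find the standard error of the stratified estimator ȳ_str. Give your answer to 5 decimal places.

Var(ȳ_str) = Σₕ Wₕ²(1 − fₕ)sₕ²/nₕ with Wₕ = Nₕ/N, N = 15906.
18–34: Wₕ = 0.05224444; term = 0.05224444²·(1 − 0.18170878)·133/151 = 0.0019672641.
55–64: Wₕ = 0.94775556; term = 0.94775556²·(1 − 0.17817579)·340/2686 = 0.093442517.
Sum = 0.095409781.
SE = √(0.095409781) = 0.30888.

0.30888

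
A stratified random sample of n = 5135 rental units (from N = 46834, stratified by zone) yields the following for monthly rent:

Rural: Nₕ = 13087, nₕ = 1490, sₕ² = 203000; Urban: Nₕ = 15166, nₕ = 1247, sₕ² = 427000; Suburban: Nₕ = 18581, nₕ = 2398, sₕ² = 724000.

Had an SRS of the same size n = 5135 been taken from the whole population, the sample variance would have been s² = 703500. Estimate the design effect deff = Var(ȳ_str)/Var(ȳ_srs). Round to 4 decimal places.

Var(ȳ_str) = Σ Wₕ²(1−fₕ)sₕ²/nₕ with Wₕ = Nₕ/46834:
  Rural: (13087/46834)²·(1−1490/13087)·203000/1490 = 9.4269896
  Urban: (15166/46834)²·(1−1247/15166)·427000/1247 = 32.954749
  Suburban: (18581/46834)²·(1−2398/18581)·724000/2398 = 41.38996
  → Var(ȳ_str) = 83.771699.
Var(ȳ_srs) = (1 − 5135/46834)·703500/5135 = 121.97984.
deff = 83.771699 / 121.97984 = 0.6868.

0.6868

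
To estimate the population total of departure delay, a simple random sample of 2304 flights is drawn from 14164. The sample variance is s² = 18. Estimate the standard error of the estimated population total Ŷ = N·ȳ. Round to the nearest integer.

Var(Ŷ) = N²·Var(ȳ) = N²·(1 − n/N)·s²/n.
f = 2304/14164 = 0.16266591; Var(ȳ) = 0.83733409·18/2304 = 0.0065416726.
Var(Ŷ) = 14164² · 0.0065416726 = 1.3123831 × 10^6.
SE(Ŷ) = √(1.3123831 × 10^6) = 1146.

1146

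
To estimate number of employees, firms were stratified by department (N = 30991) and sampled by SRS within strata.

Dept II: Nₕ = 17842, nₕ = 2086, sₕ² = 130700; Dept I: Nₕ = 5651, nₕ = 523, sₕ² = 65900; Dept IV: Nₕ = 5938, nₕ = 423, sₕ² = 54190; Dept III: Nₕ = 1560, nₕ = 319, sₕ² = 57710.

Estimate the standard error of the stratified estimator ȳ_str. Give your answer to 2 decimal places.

Var(ȳ_str) = Σₕ Wₕ²(1 − fₕ)sₕ²/nₕ with Wₕ = Nₕ/N, N = 30991.
Dept II: Wₕ = 0.57571553; term = 0.57571553²·(1 − 0.11691514)·130700/2086 = 18.339167.
Dept I: Wₕ = 0.18234326; term = 0.18234326²·(1 − 0.09254999)·65900/523 = 3.8017703.
Dept IV: Wₕ = 0.19160401; term = 0.19160401²·(1 − 0.07123611)·54190/423 = 4.3681075.
Dept III: Wₕ = 0.05033719; term = 0.05033719²·(1 − 0.20448718)·57710/319 = 0.36465787.
Sum = 26.873703.
SE = √(26.873703) = 5.18.

5.18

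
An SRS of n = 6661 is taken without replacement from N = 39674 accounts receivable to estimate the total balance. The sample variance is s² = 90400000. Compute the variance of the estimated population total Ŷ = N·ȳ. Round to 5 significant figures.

Var(Ŷ) = N²·Var(ȳ) = N²·(1 − n/N)·s²/n.
f = 6661/39674 = 0.16789333; Var(ȳ) = 0.83210667·90400000/6661 = 11292.965.
Var(Ŷ) = 39674² · 11292.965 = 1.7775424 × 10^13.

1.7775 × 10^13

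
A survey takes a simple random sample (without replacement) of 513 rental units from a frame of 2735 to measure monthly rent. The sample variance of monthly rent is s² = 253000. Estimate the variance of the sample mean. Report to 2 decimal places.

Under SRS without replacement, Var(ȳ) = (1 − f)·s²/n with f = n/N = 513/2735 = 0.18756856.
Var(ȳ) = (1 − 0.18756856)·253000/513 = 0.81243144·493.17739 = 400.67282.

400.67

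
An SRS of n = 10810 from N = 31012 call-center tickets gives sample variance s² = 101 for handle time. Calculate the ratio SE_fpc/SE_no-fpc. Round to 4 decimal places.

f = n/N = 10810/31012 = 0.34857475.
SE_no-fpc = √(s²/n) = 0.096660233; SE_fpc = √((1−f)s²/n) = 0.078015363.
Ratio = √(1−f) = 0.80710920.

0.8071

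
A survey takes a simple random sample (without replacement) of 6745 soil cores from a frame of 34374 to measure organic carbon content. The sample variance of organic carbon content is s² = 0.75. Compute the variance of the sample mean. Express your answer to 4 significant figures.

8.937 × 10^-5

Under SRS without replacement, Var(ȳ) = (1 − f)·s²/n with f = n/N = 6745/34374 = 0.19622389.
Var(ȳ) = (1 − 0.19622389)·0.75/6745 = 0.80377611·1.1119348 × 10^-4 = 8.937466 × 10^-5.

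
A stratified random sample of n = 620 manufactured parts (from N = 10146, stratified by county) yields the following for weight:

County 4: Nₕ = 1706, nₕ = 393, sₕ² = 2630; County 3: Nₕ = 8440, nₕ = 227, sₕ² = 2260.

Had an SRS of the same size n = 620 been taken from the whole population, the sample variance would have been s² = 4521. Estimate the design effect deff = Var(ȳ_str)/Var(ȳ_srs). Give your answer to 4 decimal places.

Var(ȳ_str) = Σ Wₕ²(1−fₕ)sₕ²/nₕ with Wₕ = Nₕ/10146:
  County 4: (1706/10146)²·(1−393/1706)·2630/393 = 0.14561873
  County 3: (8440/10146)²·(1−227/8440)·2260/227 = 6.7040483
  → Var(ȳ_str) = 6.849667.
Var(ȳ_srs) = (1 − 620/10146)·4521/620 = 6.8463412.
deff = 6.849667 / 6.8463412 = 1.0005.

1.0005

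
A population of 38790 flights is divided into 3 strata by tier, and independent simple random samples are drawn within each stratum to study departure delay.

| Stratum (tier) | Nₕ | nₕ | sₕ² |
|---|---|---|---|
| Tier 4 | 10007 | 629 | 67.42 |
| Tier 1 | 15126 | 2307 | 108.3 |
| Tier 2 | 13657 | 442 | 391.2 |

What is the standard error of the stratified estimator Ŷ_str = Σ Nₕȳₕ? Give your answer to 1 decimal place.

13375.2

Var(Ŷ_str) = Σₕ Nₕ²(1 − fₕ)sₕ²/nₕ.
Tier 4: 10007²·(1 − 629/10007)·67.42/629 = 1.005894 × 10^7.
Tier 1: 15126²·(1 − 2307/15126)·108.3/2307 = 9.1024668 × 10^6.
Tier 2: 13657²·(1 − 442/13657)·391.2/442 = 1.5973462 × 10^8.
Sum = 1.7889603 × 10^8.
SE = √(1.7889603 × 10^8) = 13375.2.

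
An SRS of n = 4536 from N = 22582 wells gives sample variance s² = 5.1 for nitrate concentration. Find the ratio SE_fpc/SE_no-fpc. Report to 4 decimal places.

0.8939

f = n/N = 4536/22582 = 0.20086795.
SE_no-fpc = √(s²/n) = 0.033531159; SE_fpc = √((1−f)s²/n) = 0.029974907.
Ratio = √(1−f) = 0.89394186.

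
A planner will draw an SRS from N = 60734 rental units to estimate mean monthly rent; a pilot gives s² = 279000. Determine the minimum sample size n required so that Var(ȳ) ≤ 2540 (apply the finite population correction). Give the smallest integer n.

110

Without fpc, n₀ = s²/D = 279000/2540 = 109.8425.
With fpc, (1 − n/N)·s²/n ≤ D requires n ≥ n₀/(1 + n₀/N) = 109.8425/(1 + 109.8425/60734) = 109.6442.
Rounding up, n = 110.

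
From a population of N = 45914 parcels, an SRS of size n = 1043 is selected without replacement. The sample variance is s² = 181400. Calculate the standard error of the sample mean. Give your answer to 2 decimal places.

Under SRS without replacement, Var(ȳ) = (1 − f)·s²/n with f = n/N = 1043/45914 = 0.02271638.
Var(ȳ) = (1 − 0.02271638)·181400/1043 = 0.97728362·173.92138 = 169.97052.
SE(ȳ) = √(169.97052) = 13.04.

13.04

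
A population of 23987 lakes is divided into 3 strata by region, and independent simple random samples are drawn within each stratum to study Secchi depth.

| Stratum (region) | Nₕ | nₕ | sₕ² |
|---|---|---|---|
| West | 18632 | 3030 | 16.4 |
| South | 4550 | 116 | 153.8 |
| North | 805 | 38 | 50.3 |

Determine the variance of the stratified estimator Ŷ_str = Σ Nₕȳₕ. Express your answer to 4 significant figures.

2.914 × 10^7

Var(Ŷ_str) = Σₕ Nₕ²(1 − fₕ)sₕ²/nₕ.
West: 18632²·(1 − 3030/18632)·16.4/3030 = 1.5734066 × 10^6.
South: 4550²·(1 − 116/4550)·153.8/116 = 2.6748869 × 10^7.
North: 805²·(1 − 38/805)·50.3/38 = 817288.96.
Sum = 2.9139565 × 10^7.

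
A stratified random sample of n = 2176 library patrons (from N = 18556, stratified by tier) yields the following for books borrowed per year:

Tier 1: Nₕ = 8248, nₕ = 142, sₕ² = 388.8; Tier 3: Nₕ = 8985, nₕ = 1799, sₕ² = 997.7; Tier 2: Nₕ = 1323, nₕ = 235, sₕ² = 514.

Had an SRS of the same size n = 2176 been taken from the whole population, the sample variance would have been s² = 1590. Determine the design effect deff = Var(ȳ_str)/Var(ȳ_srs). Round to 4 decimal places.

0.9996

Var(ȳ_str) = Σ Wₕ²(1−fₕ)sₕ²/nₕ with Wₕ = Nₕ/18556:
  Tier 1: (8248/18556)²·(1−142/8248)·388.8/142 = 0.53164831
  Tier 3: (8985/18556)²·(1−1799/8985)·997.7/1799 = 0.1039933
  Tier 2: (1323/18556)²·(1−235/1323)·514/235 = 0.0091435589
  → Var(ȳ_str) = 0.64478517.
Var(ȳ_srs) = (1 − 2176/18556)·1590/2176 = 0.64501196.
deff = 0.64478517 / 0.64501196 = 0.9996.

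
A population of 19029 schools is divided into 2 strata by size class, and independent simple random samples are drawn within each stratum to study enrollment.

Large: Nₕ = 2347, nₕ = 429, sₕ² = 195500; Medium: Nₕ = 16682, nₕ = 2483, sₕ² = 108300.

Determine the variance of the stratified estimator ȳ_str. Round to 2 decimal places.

34.20

Var(ȳ_str) = Σₕ Wₕ²(1 − fₕ)sₕ²/nₕ with Wₕ = Nₕ/N, N = 19029.
Large: Wₕ = 0.12333806; term = 0.12333806²·(1 − 0.18278654)·195500/429 = 5.665252.
Medium: Wₕ = 0.87666194; term = 0.87666194²·(1 − 0.14884306)·108300/2483 = 28.531571.
Sum = 34.196823.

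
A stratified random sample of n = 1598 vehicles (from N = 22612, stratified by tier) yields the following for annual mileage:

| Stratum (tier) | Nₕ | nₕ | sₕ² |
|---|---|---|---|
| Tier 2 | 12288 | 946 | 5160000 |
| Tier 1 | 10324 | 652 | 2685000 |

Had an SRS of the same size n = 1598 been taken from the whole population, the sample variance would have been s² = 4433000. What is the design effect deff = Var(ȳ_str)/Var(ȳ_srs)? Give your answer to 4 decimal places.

Var(ȳ_str) = Σ Wₕ²(1−fₕ)sₕ²/nₕ with Wₕ = Nₕ/22612:
  Tier 2: (12288/22612)²·(1−946/12288)·5160000/946 = 1486.7963
  Tier 1: (10324/22612)²·(1−652/10324)·2685000/652 = 804.2351
  → Var(ȳ_str) = 2291.0314.
Var(ȳ_srs) = (1 − 1598/22612)·4433000/1598 = 2578.0463.
deff = 2291.0314 / 2578.0463 = 0.8887.

0.8887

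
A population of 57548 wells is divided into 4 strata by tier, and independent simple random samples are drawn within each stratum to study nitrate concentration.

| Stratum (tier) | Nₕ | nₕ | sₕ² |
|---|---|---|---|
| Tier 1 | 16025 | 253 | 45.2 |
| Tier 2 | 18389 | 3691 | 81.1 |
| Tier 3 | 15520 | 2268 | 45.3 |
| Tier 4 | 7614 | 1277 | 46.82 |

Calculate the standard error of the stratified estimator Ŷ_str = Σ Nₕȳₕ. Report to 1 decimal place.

Var(Ŷ_str) = Σₕ Nₕ²(1 − fₕ)sₕ²/nₕ.
Tier 1: 16025²·(1 − 253/16025)·45.2/253 = 4.5154675 × 10^7.
Tier 2: 18389²·(1 − 3691/18389)·81.1/3691 = 5.9387243 × 10^6.
Tier 3: 15520²·(1 − 2268/15520)·45.3/2268 = 4.1079798 × 10^6.
Tier 4: 7614²·(1 − 1277/7614)·46.82/1277 = 1.7690377 × 10^6.
Sum = 5.6970417 × 10^7.
SE = √(5.6970417 × 10^7) = 7547.9.

7547.9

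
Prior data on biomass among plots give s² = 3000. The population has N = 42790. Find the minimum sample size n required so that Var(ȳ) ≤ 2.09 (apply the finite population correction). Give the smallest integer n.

Without fpc, n₀ = s²/D = 3000/2.09 = 1435.4067.
With fpc, (1 − n/N)·s²/n ≤ D requires n ≥ n₀/(1 + n₀/N) = 1435.4067/(1 + 1435.4067/42790) = 1388.8183.
Rounding up, n = 1389.

1389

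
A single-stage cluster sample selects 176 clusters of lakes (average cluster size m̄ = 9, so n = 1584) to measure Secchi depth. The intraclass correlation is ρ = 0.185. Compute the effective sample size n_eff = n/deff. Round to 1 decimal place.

deff = 1 + (9 − 1)·0.185 = 1 + 1.48 = 2.48.
n_eff = 1584 / 2.48 = 638.7.

638.7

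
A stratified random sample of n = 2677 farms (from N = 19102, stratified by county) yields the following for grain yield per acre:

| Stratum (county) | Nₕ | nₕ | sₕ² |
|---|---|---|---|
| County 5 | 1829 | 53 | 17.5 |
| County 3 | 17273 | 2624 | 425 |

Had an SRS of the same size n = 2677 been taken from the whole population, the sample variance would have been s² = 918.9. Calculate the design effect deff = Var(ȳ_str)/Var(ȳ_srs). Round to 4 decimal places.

Var(ȳ_str) = Σ Wₕ²(1−fₕ)sₕ²/nₕ with Wₕ = Nₕ/19102:
  County 5: (1829/19102)²·(1−53/1829)·17.5/53 = 0.0029394167
  County 3: (17273/19102)²·(1−2624/17273)·425/2624 = 0.1123164
  → Var(ȳ_str) = 0.11525582.
Var(ȳ_srs) = (1 − 2677/19102)·918.9/2677 = 0.29515247.
deff = 0.11525582 / 0.29515247 = 0.3905.

0.3905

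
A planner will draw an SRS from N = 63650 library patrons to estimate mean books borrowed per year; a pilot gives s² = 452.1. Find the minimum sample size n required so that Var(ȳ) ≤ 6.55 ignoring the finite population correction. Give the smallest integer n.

70

Without fpc, n₀ = s²/D = 452.1/6.55 = 69.0229.
Rounding up, n = 70.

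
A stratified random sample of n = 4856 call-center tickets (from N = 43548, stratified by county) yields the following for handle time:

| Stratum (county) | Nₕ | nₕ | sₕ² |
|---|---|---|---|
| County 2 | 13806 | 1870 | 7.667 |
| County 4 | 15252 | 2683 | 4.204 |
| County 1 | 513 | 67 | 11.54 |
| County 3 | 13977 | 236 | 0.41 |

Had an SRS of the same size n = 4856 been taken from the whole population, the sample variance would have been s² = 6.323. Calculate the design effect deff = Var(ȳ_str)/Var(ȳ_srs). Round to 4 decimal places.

0.6149

Var(ȳ_str) = Σ Wₕ²(1−fₕ)sₕ²/nₕ with Wₕ = Nₕ/43548:
  County 2: (13806/43548)²·(1−1870/13806)·7.667/1870 = 3.5626578 × 10^-4
  County 4: (15252/43548)²·(1−2683/15252)·4.204/2683 = 1.5839196 × 10^-4
  County 1: (513/43548)²·(1−67/513)·11.54/67 = 2.078006 × 10^-5
  County 3: (13977/43548)²·(1−236/13977)·0.41/236 = 1.7594127 × 10^-4
  → Var(ȳ_str) = 7.1137907 × 10^-4.
Var(ȳ_srs) = (1 − 4856/43548)·6.323/4856 = 0.0011569044.
deff = (7.1137907 × 10^-4) / 0.0011569044 = 0.6149.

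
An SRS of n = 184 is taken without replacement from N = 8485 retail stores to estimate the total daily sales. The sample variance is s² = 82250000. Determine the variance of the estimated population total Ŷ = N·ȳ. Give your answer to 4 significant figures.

3.148 × 10^13

Var(Ŷ) = N²·Var(ȳ) = N²·(1 − n/N)·s²/n.
f = 184/8485 = 0.02168533; Var(ȳ) = 0.97831467·82250000/184 = 437317.29.
Var(Ŷ) = 8485² · 437317.29 = 3.1484757 × 10^13.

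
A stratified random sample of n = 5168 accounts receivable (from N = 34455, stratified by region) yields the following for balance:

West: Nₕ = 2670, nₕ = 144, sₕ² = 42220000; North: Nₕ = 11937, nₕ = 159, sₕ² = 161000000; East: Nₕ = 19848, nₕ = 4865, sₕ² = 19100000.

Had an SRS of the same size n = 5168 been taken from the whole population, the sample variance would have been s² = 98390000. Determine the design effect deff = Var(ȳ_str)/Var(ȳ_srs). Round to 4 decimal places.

Var(ȳ_str) = Σ Wₕ²(1−fₕ)sₕ²/nₕ with Wₕ = Nₕ/34455:
  West: (2670/34455)²·(1−144/2670)·42220000/144 = 1665.6964
  North: (11937/34455)²·(1−159/11937)·161000000/159 = 119919.83
  East: (19848/34455)²·(1−4865/19848)·19100000/4865 = 983.47097
  → Var(ȳ_str) = 122569.
Var(ȳ_srs) = (1 − 5168/34455)·98390000/5168 = 16182.704.
deff = 122569 / 16182.704 = 7.5741.

7.5741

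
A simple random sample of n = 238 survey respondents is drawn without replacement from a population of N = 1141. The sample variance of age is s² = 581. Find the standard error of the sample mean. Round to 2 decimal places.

1.39

Under SRS without replacement, Var(ȳ) = (1 − f)·s²/n with f = n/N = 238/1141 = 0.20858896.
Var(ȳ) = (1 − 0.20858896)·581/238 = 0.79141104·2.4411765 = 1.931974.
SE(ȳ) = √(1.931974) = 1.39.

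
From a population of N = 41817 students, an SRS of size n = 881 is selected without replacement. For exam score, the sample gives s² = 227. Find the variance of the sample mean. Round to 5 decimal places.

Under SRS without replacement, Var(ȳ) = (1 − f)·s²/n with f = n/N = 881/41817 = 0.02106799.
Var(ȳ) = (1 − 0.02106799)·227/881 = 0.97893201·0.25766175 = 0.25223333.

0.25223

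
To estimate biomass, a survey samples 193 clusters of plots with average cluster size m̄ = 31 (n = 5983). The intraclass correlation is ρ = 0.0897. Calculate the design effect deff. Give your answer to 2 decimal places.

deff = 1 + (31 − 1)·0.0897 = 1 + 2.691 = 3.691.

3.69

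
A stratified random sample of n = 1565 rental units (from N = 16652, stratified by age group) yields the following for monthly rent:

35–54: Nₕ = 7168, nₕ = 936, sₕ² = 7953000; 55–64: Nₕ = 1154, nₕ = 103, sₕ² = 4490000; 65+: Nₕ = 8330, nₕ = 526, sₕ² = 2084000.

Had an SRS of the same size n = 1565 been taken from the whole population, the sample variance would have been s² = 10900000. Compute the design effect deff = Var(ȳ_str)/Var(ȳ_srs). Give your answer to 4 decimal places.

Var(ȳ_str) = Σ Wₕ²(1−fₕ)sₕ²/nₕ with Wₕ = Nₕ/16652:
  35–54: (7168/16652)²·(1−936/7168)·7953000/936 = 1368.8245
  55–64: (1154/16652)²·(1−103/1154)·4490000/103 = 190.67108
  65+: (8330/16652)²·(1−526/8330)·2084000/526 = 928.84111
  → Var(ȳ_str) = 2488.3367.
Var(ȳ_srs) = (1 − 1565/16652)·10900000/1565 = 6310.2802.
deff = 2488.3367 / 6310.2802 = 0.3943.

0.3943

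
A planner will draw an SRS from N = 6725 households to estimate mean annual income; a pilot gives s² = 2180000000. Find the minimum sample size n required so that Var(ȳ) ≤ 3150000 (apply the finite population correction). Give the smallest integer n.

628

Without fpc, n₀ = s²/D = 2180000000/3150000 = 692.0635.
With fpc, (1 − n/N)·s²/n ≤ D requires n ≥ n₀/(1 + n₀/N) = 692.0635/(1 + 692.0635/6725) = 627.4892.
Rounding up, n = 628.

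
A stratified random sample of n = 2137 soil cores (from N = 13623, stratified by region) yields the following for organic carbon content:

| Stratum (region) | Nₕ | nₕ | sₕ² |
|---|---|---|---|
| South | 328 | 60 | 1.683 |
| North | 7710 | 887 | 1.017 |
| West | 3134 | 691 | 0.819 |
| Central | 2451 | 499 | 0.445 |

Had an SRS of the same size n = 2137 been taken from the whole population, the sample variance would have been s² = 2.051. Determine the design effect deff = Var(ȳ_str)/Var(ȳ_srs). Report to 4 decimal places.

Var(ȳ_str) = Σ Wₕ²(1−fₕ)sₕ²/nₕ with Wₕ = Nₕ/13623:
  South: (328/13623)²·(1−60/328)·1.683/60 = 1.3286053 × 10^-5
  North: (7710/13623)²·(1−887/7710)·1.017/887 = 3.2499866 × 10^-4
  West: (3134/13623)²·(1−691/3134)·0.819/691 = 4.8897066 × 10^-5
  Central: (2451/13623)²·(1−499/2451)·0.445/499 = 2.29899 × 10^-5
  → Var(ȳ_str) = 4.1017168 × 10^-4.
Var(ȳ_srs) = (1 − 2137/13623)·2.051/2137 = 8.0920246 × 10^-4.
deff = (4.1017168 × 10^-4) / (8.0920246 × 10^-4) = 0.5069.

0.5069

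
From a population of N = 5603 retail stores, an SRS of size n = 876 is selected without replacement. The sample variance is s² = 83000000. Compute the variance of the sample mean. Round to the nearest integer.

Under SRS without replacement, Var(ȳ) = (1 − f)·s²/n with f = n/N = 876/5603 = 0.15634482.
Var(ȳ) = (1 − 0.15634482)·83000000/876 = 0.84365518·94748.858 = 79935.366.

79935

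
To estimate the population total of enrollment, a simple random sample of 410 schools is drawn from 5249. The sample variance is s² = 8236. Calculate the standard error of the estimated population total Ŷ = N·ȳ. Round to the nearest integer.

22588

Var(Ŷ) = N²·Var(ȳ) = N²·(1 − n/N)·s²/n.
f = 410/5249 = 0.07811012; Var(ȳ) = 0.92188988·8236/410 = 18.518744.
Var(Ŷ) = 5249² · 18.518744 = 5.1022845 × 10^8.
SE(Ŷ) = √(5.1022845 × 10^8) = 22588.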